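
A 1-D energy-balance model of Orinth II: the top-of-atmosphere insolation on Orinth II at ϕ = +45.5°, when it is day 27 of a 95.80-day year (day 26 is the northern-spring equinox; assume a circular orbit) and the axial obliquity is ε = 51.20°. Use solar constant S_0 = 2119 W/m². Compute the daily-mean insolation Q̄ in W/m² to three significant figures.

Q̄ ≈ 511 W/m²

Solar longitude: L_s = 360° × (27 − 26)/95.80 = 3.758°.
sin δ = sin 51.20° × sin 3.758° = 0.05108, so δ = +2.928°.
cos h₀ = −tan(+45.5°) tan(+2.928°) = -0.0520, h₀ = 1.6229 rad.
Bracket: h₀ sin ϕ sin δ + cos ϕ cos δ sin h₀ = 1.6229×0.71325×0.05108 + 0.70091×0.99869×0.99864 = 0.059127 + 0.699040 = 0.758167.
Q̄ = (S_0/π) × [bracket] = (2119/π) × 0.758167 = 511.4 W/m².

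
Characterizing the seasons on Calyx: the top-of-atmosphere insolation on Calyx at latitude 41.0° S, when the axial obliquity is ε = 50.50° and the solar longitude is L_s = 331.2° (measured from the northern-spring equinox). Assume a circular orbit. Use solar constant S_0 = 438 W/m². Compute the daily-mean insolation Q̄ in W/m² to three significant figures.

Solar declination: sin δ = sin ε · sin L_s = sin 50.50° × sin 331.2° = -0.37173, so δ = -21.823°.
cos h₀ = −tan(-41.0°) tan(-21.823°) = -0.3481, h₀ = 1.9263 rad.
Bracket: h₀ sin ϕ sin δ + cos ϕ cos δ sin h₀ = 1.9263×-0.65606×-0.37173 + 0.75471×0.92834×0.93746 = 0.469781 + 0.656810 = 1.126591.
Q̄ = (S_0/π) × [bracket] = (438/π) × 1.126591 = 157.1 W/m².

Q̄ ≈ 157 W/m²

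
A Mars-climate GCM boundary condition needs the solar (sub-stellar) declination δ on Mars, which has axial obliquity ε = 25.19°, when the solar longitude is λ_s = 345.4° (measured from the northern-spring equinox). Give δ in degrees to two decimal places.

sin δ = sin ε · sin λ_s = sin 25.19° × sin 345.4° = -0.107286.
δ = arcsin(-0.107286) = -6.16°.

δ = -6.16°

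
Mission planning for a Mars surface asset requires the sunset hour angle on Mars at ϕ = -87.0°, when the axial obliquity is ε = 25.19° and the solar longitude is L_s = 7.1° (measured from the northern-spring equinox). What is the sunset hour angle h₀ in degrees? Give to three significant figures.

Solar declination: sin δ = sin ε · sin L_s = sin 25.19° × sin 7.1° = 0.05261, so δ = +3.016°.
cos h₀ = −tan ϕ · tan δ = 1.0052 ≥ 1, so the Sun never rises (polar night) and h₀ = 0.

h₀ = 0.00°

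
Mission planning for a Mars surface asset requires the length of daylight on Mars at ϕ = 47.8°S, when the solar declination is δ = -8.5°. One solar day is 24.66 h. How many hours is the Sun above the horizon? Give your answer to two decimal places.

cos h₀ = −tan ϕ · tan δ = −tan(-47.8°) × tan(-8.500°) = -0.1648, so h₀ = 1.7364 rad = 99.49°.
Daylight = 2h₀/(2π) × 24.66 h = (1.7364/π) × 24.66 = 13.63 h.

13.63 h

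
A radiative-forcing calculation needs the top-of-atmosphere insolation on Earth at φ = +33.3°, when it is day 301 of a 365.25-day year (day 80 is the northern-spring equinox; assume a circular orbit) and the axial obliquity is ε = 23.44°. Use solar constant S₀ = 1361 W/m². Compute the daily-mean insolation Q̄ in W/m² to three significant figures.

Solar longitude: λ_s = 360° × (301 − 80)/365.25 = 217.823°.
sin δ = sin 23.44° × sin 217.823° = -0.24394, so δ = -14.119°.
cos H₀ = −tan(+33.3°) tan(-14.119°) = 0.1652, H₀ = 1.4048 rad.
Bracket: H₀ sin φ sin δ + cos φ cos δ sin H₀ = 1.4048×0.54902×-0.24394 + 0.83581×0.96979×0.98626 = -0.188142 + 0.799423 = 0.611281.
Q̄ = (S₀/π) × [bracket] = (1361/π) × 0.611281 = 264.8 W/m².

Q̄ ≈ 265 W/m²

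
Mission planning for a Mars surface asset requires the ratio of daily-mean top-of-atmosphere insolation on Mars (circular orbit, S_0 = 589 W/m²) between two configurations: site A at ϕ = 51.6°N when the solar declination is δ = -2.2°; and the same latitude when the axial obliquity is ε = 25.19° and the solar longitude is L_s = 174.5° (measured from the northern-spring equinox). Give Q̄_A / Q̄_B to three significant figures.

Q̄_A / Q̄_B ≈ 0.855

— Configuration A (ϕ=+51.6°):
cos h₀ = −tan(+51.6°) tan(-2.200°) = 0.0485, h₀ = 1.5223 rad.
Bracket: h₀ sin ϕ sin δ + cos ϕ cos δ sin h₀ = 1.5223×0.78369×-0.03839 + 0.62115×0.99926×0.99882 = -0.045800 + 0.619958 = 0.574158.
Q̄ = (S_0/π) × [bracket] = (589/π) × 0.574158 = 107.65 W/m².
— Configuration B (ϕ=+51.6°):
Solar declination: sin δ = sin ε · sin L_s = sin 25.19° × sin 174.5° = 0.04079, so δ = +2.338°.
cos h₀ = −tan(+51.6°) tan(+2.338°) = -0.0515, h₀ = 1.6223 rad.
Bracket: h₀ sin ϕ sin δ + cos ϕ cos δ sin h₀ = 1.6223×0.78369×0.04079 + 0.62115×0.99917×0.99867 = 0.051860 + 0.619809 = 0.671669.
Q̄ = (S_0/π) × [bracket] = (589/π) × 0.671669 = 125.93 W/m².
Ratio Q̄_A / Q̄_B = 107.65 / 125.93 = 0.8548.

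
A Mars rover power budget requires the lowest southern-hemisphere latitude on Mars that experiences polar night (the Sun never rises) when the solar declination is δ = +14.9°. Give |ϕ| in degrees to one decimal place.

Polar night requires cos h₀ = −tan ϕ tan δ ≥ 1, i.e. tan ϕ tan δ ≤ −1.
The boundary is |tan ϕ| · |tan δ| = 1, so |ϕ| = 90° − |δ| = 90° − 14.9° = 75.1° in the southern hemisphere.

|ϕ| = 75.1°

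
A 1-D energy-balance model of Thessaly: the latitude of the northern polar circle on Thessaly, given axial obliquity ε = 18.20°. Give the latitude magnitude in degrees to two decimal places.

The polar circle is the lowest latitude that experiences at least one full rotation of continuous daylight at the northern-summer solstice; it lies at |φ| = 90° − ε = 90° − 18.20° = 71.80°.

71.80°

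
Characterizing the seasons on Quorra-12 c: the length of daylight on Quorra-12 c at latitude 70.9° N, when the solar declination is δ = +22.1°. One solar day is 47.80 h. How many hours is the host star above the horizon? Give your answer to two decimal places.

Sunrise equation: cos h₀ = −tan ϕ · tan δ = -1.1726 ≤ −1, so the host star never sets (polar day) and h₀ = π.
Daylight = 2h₀/(2π) × 47.80 h = (3.1416/π) × 47.80 = 47.80 h.

47.80 h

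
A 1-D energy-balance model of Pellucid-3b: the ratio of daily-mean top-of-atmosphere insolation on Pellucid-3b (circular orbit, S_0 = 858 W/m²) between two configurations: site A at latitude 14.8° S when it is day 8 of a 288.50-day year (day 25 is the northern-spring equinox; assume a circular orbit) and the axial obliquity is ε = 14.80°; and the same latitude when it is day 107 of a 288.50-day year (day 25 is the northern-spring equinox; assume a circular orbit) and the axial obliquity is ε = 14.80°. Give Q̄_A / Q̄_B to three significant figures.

Q̄_A / Q̄_B ≈ 1.19

— Configuration A (ϕ=-14.8°):
Solar longitude: L_s = 360° × (8 − 25)/288.50 = -21.213°, i.e. -21.213° + 360° = 338.787°.
sin δ = sin 14.80° × sin 338.787° = -0.09243, so δ = -5.303°.
cos h₀ = −tan(-14.8°) tan(-5.303°) = -0.0245, h₀ = 1.5953 rad.
Bracket: h₀ sin ϕ sin δ + cos ϕ cos δ sin h₀ = 1.5953×-0.25545×-0.09243 + 0.96682×0.99572×0.99970 = 0.037667 + 0.962393 = 1.000060.
Q̄ = (S_0/π) × [bracket] = (858/π) × 1.000060 = 273.13 W/m².
— Configuration B (ϕ=-14.8°):
Solar longitude: L_s = 360° × (107 − 25)/288.50 = 102.322°.
sin δ = sin 14.80° × sin 102.322° = 0.24956, so δ = +14.452°.
cos h₀ = −tan(-14.8°) tan(+14.452°) = 0.0681, h₀ = 1.5027 rad.
Bracket: h₀ sin ϕ sin δ + cos ϕ cos δ sin h₀ = 1.5027×-0.25545×0.24956 + 0.96682×0.96836×0.99768 = -0.095797 + 0.934058 = 0.838261.
Q̄ = (S_0/π) × [bracket] = (858/π) × 0.838261 = 228.94 W/m².
Ratio Q̄_A / Q̄_B = 273.13 / 228.94 = 1.193.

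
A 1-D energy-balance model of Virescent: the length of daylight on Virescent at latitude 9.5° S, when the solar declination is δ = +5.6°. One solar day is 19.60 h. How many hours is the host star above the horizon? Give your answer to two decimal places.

9.70 h

cos H₀ = −tan φ · tan δ = −tan(-9.5°) × tan(+5.600°) = 0.0164, so H₀ = 1.5544 rad = 89.06°.
Daylight = 2H₀/(2π) × 19.60 h = (1.5544/π) × 19.60 = 9.70 h.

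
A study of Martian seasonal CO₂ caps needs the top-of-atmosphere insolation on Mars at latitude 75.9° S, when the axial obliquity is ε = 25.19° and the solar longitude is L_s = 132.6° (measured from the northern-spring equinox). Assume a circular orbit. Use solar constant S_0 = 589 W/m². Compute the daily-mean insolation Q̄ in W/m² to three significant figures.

Q̄ ≈ 0.00 W/m²

Solar declination: sin δ = sin ε · sin L_s = sin 25.19° × sin 132.6° = 0.31330, so δ = +18.258°.
cos h₀ = −tan(-75.9°) tan(+18.258°) = 1.3134 ≥ 1 ⇒ polar night, h₀ = 0 and Q̄ = 0.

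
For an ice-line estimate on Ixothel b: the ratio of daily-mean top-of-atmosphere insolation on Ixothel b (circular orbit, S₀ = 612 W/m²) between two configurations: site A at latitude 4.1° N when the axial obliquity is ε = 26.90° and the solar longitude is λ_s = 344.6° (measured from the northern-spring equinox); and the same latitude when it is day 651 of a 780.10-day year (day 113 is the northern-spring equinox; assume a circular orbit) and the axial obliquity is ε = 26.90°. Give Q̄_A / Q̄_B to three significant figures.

Q̄_A / Q̄_B ≈ 1.14

— Configuration A (φ=+4.1°):
Solar declination: sin δ = sin ε · sin λ_s = sin 26.90° × sin 344.6° = -0.12015, so δ = -6.901°.
cos H₀ = −tan(+4.1°) tan(-6.901°) = 0.0087, H₀ = 1.5621 rad.
Bracket: H₀ sin φ sin δ + cos φ cos δ sin H₀ = 1.5621×0.07150×-0.12015 + 0.99744×0.99276×0.99996 = -0.013420 + 0.990179 = 0.976759.
Q̄ = (S₀/π) × [bracket] = (612/π) × 0.976759 = 190.28 W/m².
— Configuration B (φ=+4.1°):
Solar longitude: λ_s = 360° × (651 − 113)/780.10 = 248.276°.
sin δ = sin 26.90° × sin 248.276° = -0.42030, so δ = -24.854°.
cos H₀ = −tan(+4.1°) tan(-24.854°) = 0.0332, H₀ = 1.5376 rad.
Bracket: H₀ sin φ sin δ + cos φ cos δ sin H₀ = 1.5376×0.07150×-0.42030 + 0.99744×0.90738×0.99945 = -0.046207 + 0.904559 = 0.858352.
Q̄ = (S₀/π) × [bracket] = (612/π) × 0.858352 = 167.21 W/m².
Ratio Q̄_A / Q̄_B = 190.28 / 167.21 = 1.138.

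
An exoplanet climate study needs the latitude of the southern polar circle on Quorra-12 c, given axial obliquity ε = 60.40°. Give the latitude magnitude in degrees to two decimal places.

The polar circle is the lowest latitude that experiences at least one full rotation of continuous darkness at the northern-summer solstice; it lies at |ϕ| = 90° − ε = 90° − 60.40° = 29.60°.

29.60°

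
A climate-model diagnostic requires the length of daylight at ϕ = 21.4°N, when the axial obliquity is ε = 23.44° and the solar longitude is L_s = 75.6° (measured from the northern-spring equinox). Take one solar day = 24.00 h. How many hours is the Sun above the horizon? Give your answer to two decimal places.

13.26 h

Solar declination: sin δ = sin ε · sin L_s = sin 23.44° × sin 75.6° = 0.38529, so δ = +22.662°.
cos h₀ = −tan ϕ · tan δ = −tan(+21.4°) × tan(+22.662°) = -0.1636, so h₀ = 1.7352 rad = 99.42°.
Daylight = 2h₀/(2π) × 24.00 h = (1.7352/π) × 24.00 = 13.26 h.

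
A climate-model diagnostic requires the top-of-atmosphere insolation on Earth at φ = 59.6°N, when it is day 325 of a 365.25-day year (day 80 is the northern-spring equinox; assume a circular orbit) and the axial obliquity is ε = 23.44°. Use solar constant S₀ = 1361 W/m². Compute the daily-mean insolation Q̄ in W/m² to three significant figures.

Q̄ ≈ 43.4 W/m²

Solar longitude: λ_s = 360° × (325 − 80)/365.25 = 241.478°.
sin δ = sin 23.44° × sin 241.478° = -0.34951, so δ = -20.457°.
cos H₀ = −tan(+59.6°) tan(-20.457°) = 0.6358, H₀ = 0.8817 rad.
Bracket: H₀ sin φ sin δ + cos φ cos δ sin H₀ = 0.8817×0.86251×-0.34951 + 0.50603×0.93693×0.77183 = -0.265794 + 0.365936 = 0.100142.
Q̄ = (S₀/π) × [bracket] = (1361/π) × 0.100142 = 43.38 W/m².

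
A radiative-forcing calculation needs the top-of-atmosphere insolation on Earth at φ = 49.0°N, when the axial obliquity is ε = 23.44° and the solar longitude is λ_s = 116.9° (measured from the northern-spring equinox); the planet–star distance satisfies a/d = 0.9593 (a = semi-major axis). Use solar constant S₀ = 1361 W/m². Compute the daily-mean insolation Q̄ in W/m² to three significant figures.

Q̄ ≈ 436 W/m²

Solar declination: sin δ = sin ε · sin λ_s = sin 23.44° × sin 116.9° = 0.35475, so δ = +20.778°.
cos H₀ = −tan(+49.0°) tan(+20.778°) = -0.4365, H₀ = 2.0225 rad.
Bracket: H₀ sin φ sin δ + cos φ cos δ sin H₀ = 2.0225×0.75471×0.35475 + 0.65606×0.93496×0.89972 = 0.541491 + 0.551879 = 1.093370.
Inverse-square distance factor (a/d)² = 0.9593² = 0.920256.
Q̄ = (S₀/π) × 0.920256 × [bracket] = (1361/π) × 0.920256 × 1.093370 = 435.9 W/m².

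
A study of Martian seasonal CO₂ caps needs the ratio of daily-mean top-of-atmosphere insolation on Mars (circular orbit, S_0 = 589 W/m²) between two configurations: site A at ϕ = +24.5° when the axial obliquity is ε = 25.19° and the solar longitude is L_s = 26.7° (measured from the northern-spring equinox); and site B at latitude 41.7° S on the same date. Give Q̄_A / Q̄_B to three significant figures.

Q̄_A / Q̄_B ≈ 1.88

— Configuration A (ϕ=+24.5°):
Solar declination: sin δ = sin ε · sin L_s = sin 25.19° × sin 26.7° = 0.19124, so δ = +11.025°.
cos h₀ = −tan(+24.5°) tan(+11.025°) = -0.0888, h₀ = 1.6597 rad.
Bracket: h₀ sin ϕ sin δ + cos ϕ cos δ sin h₀ = 1.6597×0.41469×0.19124 + 0.90996×0.98154×0.99605 = 0.131623 + 0.889634 = 1.021257.
Q̄ = (S_0/π) × [bracket] = (589/π) × 1.021257 = 191.47 W/m².
— Configuration B (ϕ=-41.7°):
cos h₀ = −tan(-41.7°) tan(+11.025°) = 0.1736, h₀ = 1.3963 rad.
Bracket: h₀ sin ϕ sin δ + cos ϕ cos δ sin h₀ = 1.3963×-0.66523×0.19124 + 0.74664×0.98154×0.98482 = -0.177635 + 0.721732 = 0.544097.
Q̄ = (S_0/π) × [bracket] = (589/π) × 0.544097 = 102.01 W/m².
Ratio Q̄_A / Q̄_B = 191.47 / 102.01 = 1.877.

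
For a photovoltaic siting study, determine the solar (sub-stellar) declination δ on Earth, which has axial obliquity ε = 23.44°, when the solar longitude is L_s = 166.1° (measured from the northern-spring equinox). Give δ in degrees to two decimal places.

δ = +5.48°

sin δ = sin ε · sin L_s = sin 23.44° × sin 166.1° = 0.095560.
δ = arcsin(0.095560) = +5.48°.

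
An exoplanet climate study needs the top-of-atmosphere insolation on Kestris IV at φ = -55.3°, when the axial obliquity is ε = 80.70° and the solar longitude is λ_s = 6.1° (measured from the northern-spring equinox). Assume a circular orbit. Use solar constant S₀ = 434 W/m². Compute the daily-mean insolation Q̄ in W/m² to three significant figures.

Q̄ ≈ 60.4 W/m²

Solar declination: sin δ = sin ε · sin λ_s = sin 80.70° × sin 6.1° = 0.10487, so δ = +6.020°.
cos H₀ = −tan(-55.3°) tan(+6.020°) = 0.1523, H₀ = 1.4179 rad.
Bracket: H₀ sin φ sin δ + cos φ cos δ sin H₀ = 1.4179×-0.82214×0.10487 + 0.56928×0.99449×0.98834 = -0.122248 + 0.559542 = 0.437294.
Q̄ = (S₀/π) × [bracket] = (434/π) × 0.437294 = 60.41 W/m².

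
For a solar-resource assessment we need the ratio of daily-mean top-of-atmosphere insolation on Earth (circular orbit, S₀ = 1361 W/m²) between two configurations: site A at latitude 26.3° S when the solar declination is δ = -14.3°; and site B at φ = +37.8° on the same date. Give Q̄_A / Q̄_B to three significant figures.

Q̄_A / Q̄_B ≈ 1.93

— Configuration A (φ=-26.3°):
cos H₀ = −tan(-26.3°) tan(-14.300°) = -0.1260, H₀ = 1.6971 rad.
Bracket: H₀ sin φ sin δ + cos φ cos δ sin H₀ = 1.6971×-0.44307×-0.24700 + 0.89649×0.96902×0.99203 = 0.185728 + 0.861793 = 1.047521.
Q̄ = (S₀/π) × [bracket] = (1361/π) × 1.047521 = 453.81 W/m².
— Configuration B (φ=+37.8°):
cos H₀ = −tan(+37.8°) tan(-14.300°) = 0.1977, H₀ = 1.3718 rad.
Bracket: H₀ sin φ sin δ + cos φ cos δ sin H₀ = 1.3718×0.61291×-0.24700 + 0.79016×0.96902×0.98026 = -0.207675 + 0.750566 = 0.542891.
Q̄ = (S₀/π) × [bracket] = (1361/π) × 0.542891 = 235.19 W/m².
Ratio Q̄_A / Q̄_B = 453.81 / 235.19 = 1.930.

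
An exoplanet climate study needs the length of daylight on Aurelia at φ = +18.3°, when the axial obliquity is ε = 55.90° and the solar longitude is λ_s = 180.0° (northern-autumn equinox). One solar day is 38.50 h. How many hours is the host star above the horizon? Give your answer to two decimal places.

19.25 h

Solar declination: sin δ = sin ε · sin λ_s = sin 55.90° × sin 180.0° = 0.00000, so δ = +0.000°.
cos H₀ = −tan φ · tan δ = −tan(+18.3°) × tan(+0.000°) = -0.0000, so H₀ = 1.5708 rad = 90.00°.
Daylight = 2H₀/(2π) × 38.50 h = (1.5708/π) × 38.50 = 19.25 h.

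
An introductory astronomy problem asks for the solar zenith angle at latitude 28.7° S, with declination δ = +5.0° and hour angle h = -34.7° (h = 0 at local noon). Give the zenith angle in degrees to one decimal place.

θ_z = 47.4°

cos θ_z = sin ϕ sin δ + cos ϕ cos δ cos h = -0.041854 + 0.718396 = 0.676542.
θ_z = arccos(0.676542) = 47.4°.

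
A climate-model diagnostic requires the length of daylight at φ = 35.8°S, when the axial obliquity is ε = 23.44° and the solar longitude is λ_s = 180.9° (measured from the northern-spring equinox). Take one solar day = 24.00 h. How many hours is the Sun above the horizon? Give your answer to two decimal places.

Solar declination: sin δ = sin ε · sin λ_s = sin 23.44° × sin 180.9° = -0.00625, so δ = -0.358°.
cos H₀ = −tan φ · tan δ = −tan(-35.8°) × tan(-0.358°) = -0.0045, so H₀ = 1.5753 rad = 90.26°.
Daylight = 2H₀/(2π) × 24.00 h = (1.5753/π) × 24.00 = 12.03 h.

12.03 h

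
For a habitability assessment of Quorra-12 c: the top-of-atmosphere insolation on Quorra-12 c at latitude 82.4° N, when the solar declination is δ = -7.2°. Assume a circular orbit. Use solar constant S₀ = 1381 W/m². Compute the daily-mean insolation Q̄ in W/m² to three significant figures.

Q̄ ≈ 0.669 W/m²

cos H₀ = −tan(+82.4°) tan(-7.200°) = 0.9468, H₀ = 0.3277 rad.
Bracket: H₀ sin φ sin δ + cos φ cos δ sin H₀ = 0.3277×0.99122×-0.12533 + 0.13226×0.99211×0.32184 = -0.040710 + 0.042231 = 0.001521.
Q̄ = (S₀/π) × [bracket] = (1381/π) × 0.001521 = 0.6686 W/m².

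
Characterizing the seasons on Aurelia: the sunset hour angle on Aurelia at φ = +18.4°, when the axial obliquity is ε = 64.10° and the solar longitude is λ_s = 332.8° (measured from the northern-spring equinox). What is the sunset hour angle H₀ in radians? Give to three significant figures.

Solar declination: sin δ = sin ε · sin λ_s = sin 64.10° × sin 332.8° = -0.41119, so δ = -24.279°.
cos H₀ = −tan φ · tan δ = −tan(+18.4°) × tan(-24.279°) = 0.1501, so H₀ = 1.4202 rad = 81.37°.

H₀ = 1.42 rad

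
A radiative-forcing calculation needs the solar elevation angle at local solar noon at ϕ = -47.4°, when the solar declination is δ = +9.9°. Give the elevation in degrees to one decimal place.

At local noon the hour angle is zero, so the zenith angle equals |ϕ − δ| = |-47.4° − (+9.900°)| = 57.300°.
Elevation = 90° − 57.300° = 32.7°.

32.7°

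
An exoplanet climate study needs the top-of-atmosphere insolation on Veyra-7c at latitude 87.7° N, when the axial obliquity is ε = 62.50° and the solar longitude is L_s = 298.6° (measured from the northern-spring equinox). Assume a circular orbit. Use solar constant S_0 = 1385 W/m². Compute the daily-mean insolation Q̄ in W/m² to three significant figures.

Q̄ ≈ 0.00 W/m²

Solar declination: sin δ = sin ε · sin L_s = sin 62.50° × sin 298.6° = -0.77878, so δ = -51.149°.
cos h₀ = −tan(+87.7°) tan(-51.149°) = 30.9103 ≥ 1 ⇒ polar night, h₀ = 0 and Q̄ = 0.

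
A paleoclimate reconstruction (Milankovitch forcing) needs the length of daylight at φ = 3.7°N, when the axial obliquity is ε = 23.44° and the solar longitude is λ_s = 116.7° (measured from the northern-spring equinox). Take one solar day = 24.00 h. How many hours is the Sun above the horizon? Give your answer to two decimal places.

12.19 h

Solar declination: sin δ = sin ε · sin λ_s = sin 23.44° × sin 116.7° = 0.35537, so δ = +20.816°.
cos H₀ = −tan φ · tan δ = −tan(+3.7°) × tan(+20.816°) = -0.0246, so H₀ = 1.5954 rad = 91.41°.
Daylight = 2H₀/(2π) × 24.00 h = (1.5954/π) × 24.00 = 12.19 h.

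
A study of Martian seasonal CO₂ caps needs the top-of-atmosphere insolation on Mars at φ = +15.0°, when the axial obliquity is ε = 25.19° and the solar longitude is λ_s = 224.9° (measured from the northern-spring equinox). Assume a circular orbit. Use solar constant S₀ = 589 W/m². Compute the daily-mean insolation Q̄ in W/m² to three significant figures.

Solar declination: sin δ = sin ε · sin λ_s = sin 25.19° × sin 224.9° = -0.30043, so δ = -17.484°.
cos H₀ = −tan(+15.0°) tan(-17.484°) = 0.0844, H₀ = 1.4863 rad.
Bracket: H₀ sin φ sin δ + cos φ cos δ sin H₀ = 1.4863×0.25882×-0.30043 + 0.96593×0.95380×0.99643 = -0.115571 + 0.918015 = 0.802444.
Q̄ = (S₀/π) × [bracket] = (589/π) × 0.802444 = 150.4 W/m².

Q̄ ≈ 150 W/m²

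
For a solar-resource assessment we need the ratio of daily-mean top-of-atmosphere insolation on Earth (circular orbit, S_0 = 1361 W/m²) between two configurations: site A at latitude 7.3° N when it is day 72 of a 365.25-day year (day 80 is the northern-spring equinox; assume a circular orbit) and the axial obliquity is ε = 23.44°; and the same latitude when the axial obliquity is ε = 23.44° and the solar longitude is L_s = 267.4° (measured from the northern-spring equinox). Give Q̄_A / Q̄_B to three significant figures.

— Configuration A (ϕ=+7.3°):
Solar longitude: L_s = 360° × (72 − 80)/365.25 = -7.885°, i.e. -7.885° + 360° = 352.115°.
sin δ = sin 23.44° × sin 352.115° = -0.05457, so δ = -3.128°.
cos h₀ = −tan(+7.3°) tan(-3.128°) = 0.0070, h₀ = 1.5638 rad.
Bracket: h₀ sin ϕ sin δ + cos ϕ cos δ sin h₀ = 1.5638×0.12706×-0.05457 + 0.99189×0.99851×0.99998 = -0.010843 + 0.990392 = 0.979549.
Q̄ = (S_0/π) × [bracket] = (1361/π) × 0.979549 = 424.36 W/m².
— Configuration B (ϕ=+7.3°):
Solar declination: sin δ = sin ε · sin L_s = sin 23.44° × sin 267.4° = -0.39738, so δ = -23.414°.
cos h₀ = −tan(+7.3°) tan(-23.414°) = 0.0555, h₀ = 1.5153 rad.
Bracket: h₀ sin ϕ sin δ + cos ϕ cos δ sin h₀ = 1.5153×0.12706×-0.39738 + 0.99189×0.91765×0.99846 = -0.076509 + 0.908806 = 0.832297.
Q̄ = (S_0/π) × [bracket] = (1361/π) × 0.832297 = 360.57 W/m².
Ratio Q̄_A / Q̄_B = 424.36 / 360.57 = 1.177.

Q̄_A / Q̄_B ≈ 1.18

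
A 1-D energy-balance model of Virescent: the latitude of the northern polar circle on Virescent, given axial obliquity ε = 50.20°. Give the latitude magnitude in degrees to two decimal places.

The polar circle is the lowest latitude that experiences at least one full rotation of continuous daylight at the northern-summer solstice; it lies at |ϕ| = 90° − ε = 90° − 50.20° = 39.80°.

39.80°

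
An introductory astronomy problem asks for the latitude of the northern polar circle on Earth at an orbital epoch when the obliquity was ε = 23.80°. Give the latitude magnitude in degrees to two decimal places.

66.20°

The polar circle is the lowest latitude that experiences at least one full rotation of continuous daylight at the northern-summer solstice; it lies at |ϕ| = 90° − ε = 90° − 23.80° = 66.20°.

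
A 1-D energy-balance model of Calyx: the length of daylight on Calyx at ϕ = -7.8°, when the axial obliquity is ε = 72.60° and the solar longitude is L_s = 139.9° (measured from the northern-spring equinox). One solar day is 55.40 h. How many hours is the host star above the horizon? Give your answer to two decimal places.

Solar declination: sin δ = sin ε · sin L_s = sin 72.60° × sin 139.9° = 0.61465, so δ = +37.926°.
cos h₀ = −tan ϕ · tan δ = −tan(-7.8°) × tan(+37.926°) = 0.1067, so h₀ = 1.4639 rad = 83.87°.
Daylight = 2h₀/(2π) × 55.40 h = (1.4639/π) × 55.40 = 25.81 h.

25.81 h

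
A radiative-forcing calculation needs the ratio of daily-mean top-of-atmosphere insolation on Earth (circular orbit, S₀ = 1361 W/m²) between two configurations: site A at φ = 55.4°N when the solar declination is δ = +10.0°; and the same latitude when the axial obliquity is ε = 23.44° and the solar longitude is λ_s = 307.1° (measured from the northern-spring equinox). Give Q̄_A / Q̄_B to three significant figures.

Q̄_A / Q̄_B ≈ 4.16

— Configuration A (φ=+55.4°):
cos H₀ = −tan(+55.4°) tan(+10.000°) = -0.2556, H₀ = 1.8293 rad.
Bracket: H₀ sin φ sin δ + cos φ cos δ sin H₀ = 1.8293×0.82314×0.17365 + 0.56784×0.98481×0.96678 = 0.261477 + 0.540637 = 0.802114.
Q̄ = (S₀/π) × [bracket] = (1361/π) × 0.802114 = 347.49 W/m².
— Configuration B (φ=+55.4°):
Solar declination: sin δ = sin ε · sin λ_s = sin 23.44° × sin 307.1° = -0.31727, so δ = -18.498°.
cos H₀ = −tan(+55.4°) tan(-18.498°) = 0.4850, H₀ = 1.0645 rad.
Bracket: H₀ sin φ sin δ + cos φ cos δ sin H₀ = 1.0645×0.82314×-0.31727 + 0.56784×0.94834×0.87453 = -0.278002 + 0.470939 = 0.192937.
Q̄ = (S₀/π) × [bracket] = (1361/π) × 0.192937 = 83.584 W/m².
Ratio Q̄_A / Q̄_B = 347.49 / 83.584 = 4.157.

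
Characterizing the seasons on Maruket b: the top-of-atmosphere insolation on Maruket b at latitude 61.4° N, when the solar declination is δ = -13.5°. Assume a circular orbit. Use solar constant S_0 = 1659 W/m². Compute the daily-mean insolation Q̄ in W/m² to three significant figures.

cos h₀ = −tan(+61.4°) tan(-13.500°) = 0.4403, h₀ = 1.1148 rad.
Bracket: h₀ sin ϕ sin δ + cos ϕ cos δ sin h₀ = 1.1148×0.87798×-0.23345 + 0.47869×0.97237×0.89783 = -0.228494 + 0.417907 = 0.189413.
Q̄ = (S_0/π) × [bracket] = (1659/π) × 0.189413 = 100.0 W/m².

Q̄ ≈ 100 W/m²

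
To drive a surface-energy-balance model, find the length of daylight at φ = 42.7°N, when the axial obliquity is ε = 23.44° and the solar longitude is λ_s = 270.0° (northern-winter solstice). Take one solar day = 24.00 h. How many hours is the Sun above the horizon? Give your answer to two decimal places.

8.86 h

Solar declination: sin δ = sin ε · sin λ_s = sin 23.44° × sin 270.0° = -0.39779, so δ = -23.440°.
cos H₀ = −tan φ · tan δ = −tan(+42.7°) × tan(-23.440°) = 0.4001, so H₀ = 1.1592 rad = 66.42°.
Daylight = 2H₀/(2π) × 24.00 h = (1.1592/π) × 24.00 = 8.86 h.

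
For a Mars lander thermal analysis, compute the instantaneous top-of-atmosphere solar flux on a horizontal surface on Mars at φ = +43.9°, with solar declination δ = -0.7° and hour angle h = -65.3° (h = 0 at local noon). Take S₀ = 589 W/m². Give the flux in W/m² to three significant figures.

172 W/m²

cos θ_z = sin φ sin δ + cos φ cos δ cos h = -0.008471 + 0.301072 = 0.292601.
Flux = S₀ · cos θ_z = 589 × 0.292601 = 172.3 W/m².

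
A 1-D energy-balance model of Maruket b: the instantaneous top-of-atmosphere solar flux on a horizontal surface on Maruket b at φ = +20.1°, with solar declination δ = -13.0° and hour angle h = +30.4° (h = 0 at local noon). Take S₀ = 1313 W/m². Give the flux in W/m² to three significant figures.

cos θ_z = sin φ sin δ + cos φ cos δ cos h = -0.077307 + 0.789222 = 0.711915.
Flux = S₀ · cos θ_z = 1313 × 0.711915 = 934.7 W/m².

935 W/m²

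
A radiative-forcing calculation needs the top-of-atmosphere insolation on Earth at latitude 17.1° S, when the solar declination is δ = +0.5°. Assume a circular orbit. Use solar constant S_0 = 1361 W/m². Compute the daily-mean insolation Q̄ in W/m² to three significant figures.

Q̄ ≈ 412 W/m²

cos h₀ = −tan(-17.1°) tan(+0.500°) = 0.0027, h₀ = 1.5681 rad.
Bracket: h₀ sin ϕ sin δ + cos ϕ cos δ sin h₀ = 1.5681×-0.29404×0.00873 + 0.95579×0.99996×1.00000 = -0.004025 + 0.955752 = 0.951727.
Q̄ = (S_0/π) × [bracket] = (1361/π) × 0.951727 = 412.3 W/m².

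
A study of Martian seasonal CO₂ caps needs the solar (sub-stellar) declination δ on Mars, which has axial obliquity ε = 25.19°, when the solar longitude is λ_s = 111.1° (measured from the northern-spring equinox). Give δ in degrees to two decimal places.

δ = +23.40°

sin δ = sin ε · sin λ_s = sin 25.19° × sin 111.1° = 0.397085.
δ = arcsin(0.397085) = +23.40°.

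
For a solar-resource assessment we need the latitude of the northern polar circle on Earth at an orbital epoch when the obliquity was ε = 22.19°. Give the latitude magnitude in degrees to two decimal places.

67.81°

The polar circle is the lowest latitude that experiences at least one full rotation of continuous daylight at the northern-summer solstice; it lies at |ϕ| = 90° − ε = 90° − 22.19° = 67.81°.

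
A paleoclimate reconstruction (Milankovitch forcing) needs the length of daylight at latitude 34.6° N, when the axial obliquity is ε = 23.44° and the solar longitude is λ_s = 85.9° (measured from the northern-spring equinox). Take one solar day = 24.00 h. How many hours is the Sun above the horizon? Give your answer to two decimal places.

14.31 h

Solar declination: sin δ = sin ε · sin λ_s = sin 23.44° × sin 85.9° = 0.39677, so δ = +23.376°.
cos H₀ = −tan φ · tan δ = −tan(+34.6°) × tan(+23.376°) = -0.2982, so H₀ = 1.8736 rad = 107.35°.
Daylight = 2H₀/(2π) × 24.00 h = (1.8736/π) × 24.00 = 14.31 h.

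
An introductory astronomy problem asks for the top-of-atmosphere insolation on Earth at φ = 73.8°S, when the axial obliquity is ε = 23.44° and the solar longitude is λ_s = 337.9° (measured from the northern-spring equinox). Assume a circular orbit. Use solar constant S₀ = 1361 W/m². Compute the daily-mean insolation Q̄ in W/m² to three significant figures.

Solar declination: sin δ = sin ε · sin λ_s = sin 23.44° × sin 337.9° = -0.14966, so δ = -8.607°.
cos H₀ = −tan(-73.8°) tan(-8.607°) = -0.5210, H₀ = 2.1188 rad.
Bracket: H₀ sin φ sin δ + cos φ cos δ sin H₀ = 2.1188×-0.96029×-0.14966 + 0.27899×0.98874×0.85356 = 0.304508 + 0.235453 = 0.539961.
Q̄ = (S₀/π) × [bracket] = (1361/π) × 0.539961 = 233.9 W/m².

Q̄ ≈ 234 W/m²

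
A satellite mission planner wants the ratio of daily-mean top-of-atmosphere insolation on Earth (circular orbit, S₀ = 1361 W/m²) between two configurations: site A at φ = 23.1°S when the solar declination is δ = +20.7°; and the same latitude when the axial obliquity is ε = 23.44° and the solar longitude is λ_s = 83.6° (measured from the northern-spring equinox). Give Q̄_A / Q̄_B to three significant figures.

— Configuration A (φ=-23.1°):
cos H₀ = −tan(-23.1°) tan(+20.700°) = 0.1612, H₀ = 1.4089 rad.
Bracket: H₀ sin φ sin δ + cos φ cos δ sin H₀ = 1.4089×-0.39234×0.35347 + 0.91982×0.93544×0.98693 = -0.195387 + 0.849191 = 0.653804.
Q̄ = (S₀/π) × [bracket] = (1361/π) × 0.653804 = 283.24 W/m².
— Configuration B (φ=-23.1°):
Solar declination: sin δ = sin ε · sin λ_s = sin 23.44° × sin 83.6° = 0.39531, so δ = +23.285°.
cos H₀ = −tan(-23.1°) tan(+23.285°) = 0.1836, H₀ = 1.3862 rad.
Bracket: H₀ sin φ sin δ + cos φ cos δ sin H₀ = 1.3862×-0.39234×0.39531 + 0.91982×0.91855×0.98301 = -0.214994 + 0.830546 = 0.615552.
Q̄ = (S₀/π) × [bracket] = (1361/π) × 0.615552 = 266.67 W/m².
Ratio Q̄_A / Q̄_B = 283.24 / 266.67 = 1.062.

Q̄_A / Q̄_B ≈ 1.06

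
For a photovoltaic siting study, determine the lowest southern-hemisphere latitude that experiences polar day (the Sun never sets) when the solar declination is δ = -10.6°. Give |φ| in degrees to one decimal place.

|φ| = 79.4°

Polar day requires cos H₀ = −tan φ tan δ ≤ −1, i.e. tan φ tan δ ≥ 1.
The boundary is |tan φ| · |tan δ| = 1, so |φ| = 90° − |δ| = 90° − 10.6° = 79.4° in the southern hemisphere.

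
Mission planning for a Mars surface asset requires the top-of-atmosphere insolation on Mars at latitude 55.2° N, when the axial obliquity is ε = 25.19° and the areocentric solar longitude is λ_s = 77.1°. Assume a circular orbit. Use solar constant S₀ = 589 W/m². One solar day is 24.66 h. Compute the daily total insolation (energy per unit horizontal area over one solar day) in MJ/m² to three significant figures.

sin δ = sin 25.19° × sin 77.1° = 0.41488, so δ = +24.512°.
cos H₀ = −tan(+55.2°) tan(+24.512°) = -0.6561, H₀ = 2.2864 rad.
Bracket: H₀ sin φ sin δ + cos φ cos δ sin H₀ = 2.2864×0.82115×0.41488 + 0.57071×0.90988×0.75471 = 0.778928 + 0.391904 = 1.170832.
Q̄ = (S₀/π) × [bracket] = (589/π) × 1.170832 = 219.51 W/m².
Daily total = Q̄ × 24.66 h × 3600 s/h = 219.51 × 24.66 × 3600 / 10⁶ = 19.49 MJ/m².

19.5 MJ/m²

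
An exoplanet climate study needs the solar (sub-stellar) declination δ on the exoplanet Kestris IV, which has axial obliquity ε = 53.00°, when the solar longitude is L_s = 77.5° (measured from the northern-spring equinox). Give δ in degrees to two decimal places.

δ = +51.23°

sin δ = sin ε · sin L_s = sin 53.00° × sin 77.5° = 0.779705.
δ = arcsin(0.779705) = +51.23°.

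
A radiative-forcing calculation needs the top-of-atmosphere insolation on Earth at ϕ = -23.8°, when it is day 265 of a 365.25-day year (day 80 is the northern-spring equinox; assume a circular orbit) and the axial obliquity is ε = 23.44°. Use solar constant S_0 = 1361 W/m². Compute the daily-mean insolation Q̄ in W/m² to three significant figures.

Q̄ ≈ 401 W/m²

Solar longitude: L_s = 360° × (265 − 80)/365.25 = 182.341°.
sin δ = sin 23.44° × sin 182.341° = -0.01625, so δ = -0.931°.
cos h₀ = −tan(-23.8°) tan(-0.931°) = -0.0072, h₀ = 1.5780 rad.
Bracket: h₀ sin ϕ sin δ + cos ϕ cos δ sin h₀ = 1.5780×-0.40355×-0.01625 + 0.91496×0.99987×0.99997 = 0.010348 + 0.914814 = 0.925162.
Q̄ = (S_0/π) × [bracket] = (1361/π) × 0.925162 = 400.8 W/m².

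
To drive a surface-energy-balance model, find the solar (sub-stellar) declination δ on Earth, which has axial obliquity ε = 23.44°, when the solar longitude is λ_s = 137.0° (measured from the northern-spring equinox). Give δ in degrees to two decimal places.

δ = +15.74°

sin δ = sin ε · sin λ_s = sin 23.44° × sin 137.0° = 0.271291.
δ = arcsin(0.271291) = +15.74°.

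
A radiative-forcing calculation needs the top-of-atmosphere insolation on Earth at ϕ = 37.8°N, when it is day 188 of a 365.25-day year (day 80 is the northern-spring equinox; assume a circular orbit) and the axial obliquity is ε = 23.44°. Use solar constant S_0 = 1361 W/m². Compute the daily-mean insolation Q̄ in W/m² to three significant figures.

Solar longitude: L_s = 360° × (188 − 80)/365.25 = 106.448°.
sin δ = sin 23.44° × sin 106.448° = 0.38151, so δ = +22.427°.
cos h₀ = −tan(+37.8°) tan(+22.427°) = -0.3201, h₀ = 1.8967 rad.
Bracket: h₀ sin ϕ sin δ + cos ϕ cos δ sin h₀ = 1.8967×0.61291×0.38151 + 0.79016×0.92436×0.94737 = 0.443508 + 0.691952 = 1.135460.
Q̄ = (S_0/π) × [bracket] = (1361/π) × 1.135460 = 491.9 W/m².

Q̄ ≈ 492 W/m²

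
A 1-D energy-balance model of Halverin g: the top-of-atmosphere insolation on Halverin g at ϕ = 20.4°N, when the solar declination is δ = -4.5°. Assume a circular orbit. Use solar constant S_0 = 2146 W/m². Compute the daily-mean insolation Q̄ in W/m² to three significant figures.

cos h₀ = −tan(+20.4°) tan(-4.500°) = 0.0293, h₀ = 1.5415 rad.
Bracket: h₀ sin ϕ sin δ + cos ϕ cos δ sin h₀ = 1.5415×0.34857×-0.07846 + 0.93728×0.99692×0.99957 = -0.042158 + 0.933991 = 0.891833.
Q̄ = (S_0/π) × [bracket] = (2146/π) × 0.891833 = 609.2 W/m².

Q̄ ≈ 609 W/m²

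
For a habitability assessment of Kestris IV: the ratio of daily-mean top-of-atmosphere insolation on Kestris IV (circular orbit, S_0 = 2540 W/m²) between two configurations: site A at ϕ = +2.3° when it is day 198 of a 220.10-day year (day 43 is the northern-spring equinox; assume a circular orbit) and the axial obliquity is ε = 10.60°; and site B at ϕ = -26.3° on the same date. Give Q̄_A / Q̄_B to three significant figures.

Q̄_A / Q̄_B ≈ 0.964

— Configuration A (ϕ=+2.3°):
Solar longitude: L_s = 360° × (198 − 43)/220.10 = 253.521°.
sin δ = sin 10.60° × sin 253.521° = -0.17640, so δ = -10.160°.
cos h₀ = −tan(+2.3°) tan(-10.160°) = 0.0072, h₀ = 1.5636 rad.
Bracket: h₀ sin ϕ sin δ + cos ϕ cos δ sin h₀ = 1.5636×0.04013×-0.17640 + 0.99919×0.98432×0.99997 = -0.011069 + 0.983493 = 0.972424.
Q̄ = (S_0/π) × [bracket] = (2540/π) × 0.972424 = 786.21 W/m².
— Configuration B (ϕ=-26.3°):
cos h₀ = −tan(-26.3°) tan(-10.160°) = -0.0886, h₀ = 1.6595 rad.
Bracket: h₀ sin ϕ sin δ + cos ϕ cos δ sin h₀ = 1.6595×-0.44307×-0.17640 + 0.89649×0.98432×0.99607 = 0.129702 + 0.878965 = 1.008667.
Q̄ = (S_0/π) × [bracket] = (2540/π) × 1.008667 = 815.51 W/m².
Ratio Q̄_A / Q̄_B = 786.21 / 815.51 = 0.9641.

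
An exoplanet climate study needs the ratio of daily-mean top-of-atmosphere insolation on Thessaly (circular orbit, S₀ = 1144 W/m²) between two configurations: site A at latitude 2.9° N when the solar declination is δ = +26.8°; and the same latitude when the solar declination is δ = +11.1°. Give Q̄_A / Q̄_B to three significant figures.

— Configuration A (φ=+2.9°):
cos H₀ = −tan(+2.9°) tan(+26.800°) = -0.0256, H₀ = 1.5964 rad.
Bracket: H₀ sin φ sin δ + cos φ cos δ sin H₀ = 1.5964×0.05059×0.45088 + 0.99872×0.89259×0.99967 = 0.036414 + 0.891153 = 0.927567.
Q̄ = (S₀/π) × [bracket] = (1144/π) × 0.927567 = 337.77 W/m².
— Configuration B (φ=+2.9°):
cos H₀ = −tan(+2.9°) tan(+11.100°) = -0.0099, H₀ = 1.5807 rad.
Bracket: H₀ sin φ sin δ + cos φ cos δ sin H₀ = 1.5807×0.05059×0.19252 + 0.99872×0.98129×0.99995 = 0.015395 + 0.979985 = 0.995380.
Q̄ = (S₀/π) × [bracket] = (1144/π) × 0.995380 = 362.46 W/m².
Ratio Q̄_A / Q̄_B = 337.77 / 362.46 = 0.9319.

Q̄_A / Q̄_B ≈ 0.932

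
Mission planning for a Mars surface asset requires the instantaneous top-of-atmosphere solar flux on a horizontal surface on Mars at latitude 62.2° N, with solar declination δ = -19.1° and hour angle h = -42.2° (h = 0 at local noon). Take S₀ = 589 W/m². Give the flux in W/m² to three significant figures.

cos θ_z = sin φ sin δ + cos φ cos δ cos h = -0.289451 + 0.326481 = 0.037030.
Flux = S₀ · cos θ_z = 589 × 0.037030 = 21.81 W/m².

21.8 W/m²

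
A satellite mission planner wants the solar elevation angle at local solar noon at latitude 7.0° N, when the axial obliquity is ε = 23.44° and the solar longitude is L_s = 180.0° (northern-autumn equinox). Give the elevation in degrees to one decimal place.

83.0°

Solar declination: sin δ = sin ε · sin L_s = sin 23.44° × sin 180.0° = 0.00000, so δ = +0.000°.
At local noon the hour angle is zero, so the zenith angle equals |ϕ − δ| = |+7.0° − (+0.000°)| = 7.000°.
Elevation = 90° − 7.000° = 83.0°.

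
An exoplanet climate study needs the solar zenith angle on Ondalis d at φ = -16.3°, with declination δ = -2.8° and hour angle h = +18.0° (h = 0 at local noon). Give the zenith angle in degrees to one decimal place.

θ_z = 22.3°

cos θ_z = sin φ sin δ + cos φ cos δ cos h = 0.013711 + 0.911739 = 0.925450.
θ_z = arccos(0.925450) = 22.3°.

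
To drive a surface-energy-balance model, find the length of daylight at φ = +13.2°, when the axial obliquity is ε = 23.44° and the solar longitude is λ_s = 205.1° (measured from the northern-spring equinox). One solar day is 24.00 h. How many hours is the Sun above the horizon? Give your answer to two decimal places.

11.69 h

Solar declination: sin δ = sin ε · sin λ_s = sin 23.44° × sin 205.1° = -0.16874, so δ = -9.715°.
cos H₀ = −tan φ · tan δ = −tan(+13.2°) × tan(-9.715°) = 0.0402, so H₀ = 1.5306 rad = 87.70°.
Daylight = 2H₀/(2π) × 24.00 h = (1.5306/π) × 24.00 = 11.69 h.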